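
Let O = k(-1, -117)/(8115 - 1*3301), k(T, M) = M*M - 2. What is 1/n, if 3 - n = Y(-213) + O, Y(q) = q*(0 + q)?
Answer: -4814/218405611 ≈ -2.2042e-5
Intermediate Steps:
k(T, M) = -2 + M**2 (k(T, M) = M**2 - 2 = -2 + M**2)
Y(q) = q**2 (Y(q) = q*q = q**2)
O = 13687/4814 (O = (-2 + (-117)**2)/(8115 - 1*3301) = (-2 + 13689)/(8115 - 3301) = 13687/4814 ≈ 2.8432)
n = -218405611/4814 (n = 3 - ((-213)**2 + 13687/4814) = 3 - (45369 + 13687/4814) = 3 - 1*218420053/4814 = 3 - 218420053/4814 = -218405611/4814 ≈ -45369.)
1/n = 1/(-218405611/4814) = -4814/218405611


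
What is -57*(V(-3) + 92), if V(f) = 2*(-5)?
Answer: -4674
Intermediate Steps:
V(f) = -10
-57*(V(-3) + 92) = -57*(-10 + 92) = -57*82 = -4674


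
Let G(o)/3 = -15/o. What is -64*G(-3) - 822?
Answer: -1782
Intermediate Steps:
G(o) = -45/o (G(o) = 3*(-15/o) = -45/o)
-64*G(-3) - 822 = -(-2880)/(-3) - 822 = -(-2880)*(-1)/3 - 822 = -64*15 - 822 = -960 - 822 = -1782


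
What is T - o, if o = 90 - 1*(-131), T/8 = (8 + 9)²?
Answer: 2091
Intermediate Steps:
T = 2312 (T = 8*(8 + 9)² = 8*17² = 8*289 = 2312)
o = 221 (o = 90 + 131 = 221)
T - o = 2312 - 1*221 = 2312 - 221 = 2091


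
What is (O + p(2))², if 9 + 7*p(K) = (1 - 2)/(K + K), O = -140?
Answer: 15657849/784 ≈ 19972.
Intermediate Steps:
p(K) = -9/7 - 1/(14*K) (p(K) = -9/7 + ((1 - 2)/(K + K))/7 = -9/7 + (-1/(2*K))/7 = -9/7 - 1/(14*K))
(O + p(2))² = (-140 + (1/14)*(-1 - 18*2)/2)² = (-140 + (1/14)*(½)*(-1 - 36))² = (-140 + (1/14)*(½)*(-37))² = (-140 - 37/28)² = (-3957/28)² = 15657849/784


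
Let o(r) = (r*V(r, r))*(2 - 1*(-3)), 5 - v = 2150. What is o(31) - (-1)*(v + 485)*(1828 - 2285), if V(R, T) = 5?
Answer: 759395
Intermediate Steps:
v = -2145 (v = 5 - 1*2150 = 5 - 2150 = -2145)
o(r) = 25*r (o(r) = (r*5)*(2 - 1*(-3)) = (5*r)*(2 + 3) = (5*r)*5 = 25*r)
o(31) - (-1)*(v + 485)*(1828 - 2285) = 25*31 - (-1)*(-2145 + 485)*(1828 - 2285) = 775 - (-1)*(-1660*(-457)) = 775 - (-1)*758620 = 775 - 1*(-758620) = 775 + 758620 = 759395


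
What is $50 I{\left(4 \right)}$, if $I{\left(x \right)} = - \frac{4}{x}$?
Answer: $-50$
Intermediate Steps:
$50 I{\left(4 \right)} = 50 \left(- \frac{4}{4}\right) = 50 \left(\left(-4\right) \frac{1}{4}\right) = 50 \left(-1\right) = -50$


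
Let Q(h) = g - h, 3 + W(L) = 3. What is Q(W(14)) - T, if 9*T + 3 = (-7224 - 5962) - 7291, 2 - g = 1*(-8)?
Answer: 20570/9 ≈ 2285.6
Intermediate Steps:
W(L) = 0 (W(L) = -3 + 3 = 0)
g = 10 (g = 2 - (-8) = 2 - 1*(-8) = 2 + 8 = 10)
Q(h) = 10 - h
T = -20480/9 (T = -⅓ + ((-7224 - 5962) - 7291)/9 = -⅓ + (-13186 - 7291)/9 = -⅓ + (⅑)*(-20477) = -⅓ - 20477/9 = -20480/9 ≈ -2275.6)
Q(W(14)) - T = (10 - 1*0) - 1*(-20480/9) = (10 + 0) + 20480/9 = 10 + 20480/9 = 20570/9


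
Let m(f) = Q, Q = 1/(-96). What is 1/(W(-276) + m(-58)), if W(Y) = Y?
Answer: -96/26497 ≈ -0.0036231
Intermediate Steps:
Q = -1/96 ≈ -0.010417
m(f) = -1/96
1/(W(-276) + m(-58)) = 1/(-276 - 1/96) = 1/(-26497/96) = -96/26497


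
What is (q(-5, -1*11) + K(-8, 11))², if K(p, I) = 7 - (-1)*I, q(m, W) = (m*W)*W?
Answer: 344569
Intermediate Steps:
q(m, W) = m*W² (q(m, W) = (W*m)*W = m*W²)
K(p, I) = 7 + I
(q(-5, -1*11) + K(-8, 11))² = (-5*(-1*11)² + (7 + 11))² = (-5*(-11)² + 18)² = (-5*121 + 18)² = (-605 + 18)² = (-587)² = 344569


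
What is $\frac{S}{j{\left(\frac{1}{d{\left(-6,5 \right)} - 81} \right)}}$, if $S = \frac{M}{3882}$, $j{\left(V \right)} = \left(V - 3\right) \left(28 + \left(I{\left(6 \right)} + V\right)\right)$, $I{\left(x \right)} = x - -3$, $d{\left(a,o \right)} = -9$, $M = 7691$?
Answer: $- \frac{10382850}{583696873} \approx -0.017788$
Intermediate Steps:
$I{\left(x \right)} = 3 + x$ ($I{\left(x \right)} = x + 3 = 3 + x$)
$j{\left(V \right)} = \left(-3 + V\right) \left(37 + V\right)$ ($j{\left(V \right)} = \left(V - 3\right) \left(28 + \left(\left(3 + 6\right) + V\right)\right) = \left(-3 + V\right) \left(28 + \left(9 + V\right)\right) = \left(-3 + V\right) \left(37 + V\right)$)
$S = \frac{7691}{3882} \approx 1.9812$
$\frac{S}{j{\left(\frac{1}{d{\left(-6,5 \right)} - 81} \right)}} = \frac{7691}{3882 \left(-111 + \left(\frac{1}{-9 - 81}\right)^{2} + \frac{34}{-9 - 81}\right)} = \frac{7691}{3882 \left(-111 + \left(\frac{1}{-90}\right)^{2} + \frac{34}{-90}\right)} = \frac{7691}{3882 \left(-111 + \left(- \frac{1}{90}\right)^{2} + 34 \left(- \frac{1}{90}\right)\right)} = \frac{7691}{3882 \left(-111 + \frac{1}{8100} - \frac{17}{45}\right)} = \frac{7691}{3882 \left(- \frac{902159}{8100}\right)} = \frac{7691}{3882} \left(- \frac{8100}{902159}\right) = - \frac{10382850}{583696873}$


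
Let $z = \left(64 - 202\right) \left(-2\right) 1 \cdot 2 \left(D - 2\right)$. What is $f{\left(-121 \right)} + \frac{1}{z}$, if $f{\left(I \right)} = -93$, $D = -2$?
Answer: $- \frac{205345}{2208} \approx -93.0$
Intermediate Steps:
$z = -2208$ ($z = \left(64 - 202\right) \left(-2\right) 1 \cdot 2 \left(-2 - 2\right) = - 138 \left(-2\right) 2 \left(-4\right) = - 138 \left(\left(-4\right) \left(-4\right)\right) = \left(-138\right) 16 = -2208$)
$f{\left(-121 \right)} + \frac{1}{z} = -93 + \frac{1}{-2208} = -93 - \frac{1}{2208} = - \frac{205345}{2208}$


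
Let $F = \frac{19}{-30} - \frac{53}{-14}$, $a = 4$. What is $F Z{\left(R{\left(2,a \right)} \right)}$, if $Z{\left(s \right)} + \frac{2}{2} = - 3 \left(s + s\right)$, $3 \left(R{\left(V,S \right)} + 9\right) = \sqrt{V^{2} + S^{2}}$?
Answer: $\frac{17543}{105} - \frac{1324 \sqrt{5}}{105} \approx 138.88$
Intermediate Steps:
$R{\left(V,S \right)} = -9 + \frac{\sqrt{S^{2} + V^{2}}}{3}$ ($R{\left(V,S \right)} = -9 + \frac{\sqrt{V^{2} + S^{2}}}{3} = -9 + \frac{\sqrt{S^{2} + V^{2}}}{3}$)
$Z{\left(s \right)} = -1 - 6 s$ ($Z{\left(s \right)} = -1 - 3 \left(s + s\right) = -1 - 3 \cdot 2 s = -1 - 6 s$)
$F = \frac{331}{105}$ ($F = 19 \left(- \frac{1}{30}\right) - - \frac{53}{14} = - \frac{19}{30} + \frac{53}{14} = \frac{331}{105} \approx 3.1524$)
$F Z{\left(R{\left(2,a \right)} \right)} = \frac{331 \left(-1 - 6 \left(-9 + \frac{\sqrt{4^{2} + 2^{2}}}{3}\right)\right)}{105} = \frac{331 \left(-1 - 6 \left(-9 + \frac{\sqrt{16 + 4}}{3}\right)\right)}{105} = \frac{331 \left(-1 - 6 \left(-9 + \frac{\sqrt{20}}{3}\right)\right)}{105} = \frac{331 \left(-1 - 6 \left(-9 + \frac{2 \sqrt{5}}{3}\right)\right)}{105} = \frac{331 \left(-1 + \left(54 - 4 \sqrt{5}\right)\right)}{105} = \frac{331 \left(53 - 4 \sqrt{5}\right)}{105} = \frac{17543}{105} - \frac{1324 \sqrt{5}}{105}$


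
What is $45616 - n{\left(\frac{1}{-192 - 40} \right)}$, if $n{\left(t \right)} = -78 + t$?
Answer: $\frac{10601009}{232} \approx 45694.0$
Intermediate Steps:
$45616 - n{\left(\frac{1}{-192 - 40} \right)} = 45616 - \left(-78 + \frac{1}{-192 - 40}\right) = 45616 - \left(-78 + \frac{1}{-232}\right) = 45616 - \left(-78 - \frac{1}{232}\right) = 45616 - - \frac{18097}{232} = 45616 + \frac{18097}{232} = \frac{10601009}{232}$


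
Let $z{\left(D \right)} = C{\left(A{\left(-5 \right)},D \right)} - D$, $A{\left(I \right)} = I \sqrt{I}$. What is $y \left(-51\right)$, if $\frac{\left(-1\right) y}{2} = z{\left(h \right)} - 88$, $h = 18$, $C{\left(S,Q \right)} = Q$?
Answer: $-8976$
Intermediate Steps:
$A{\left(I \right)} = I^{\frac{3}{2}}$
$z{\left(D \right)} = 0$ ($z{\left(D \right)} = D - D = 0$)
$y = 176$ ($y = - 2 \left(0 - 88\right) = \left(-2\right) \left(-88\right) = 176$)
$y \left(-51\right) = 176 \left(-51\right) = -8976$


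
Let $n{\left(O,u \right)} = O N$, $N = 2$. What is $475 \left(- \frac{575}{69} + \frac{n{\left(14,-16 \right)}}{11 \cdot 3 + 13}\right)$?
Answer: $- \frac{253175}{69} \approx -3669.2$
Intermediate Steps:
$n{\left(O,u \right)} = 2 O$ ($n{\left(O,u \right)} = O 2 = 2 O$)
$475 \left(- \frac{575}{69} + \frac{n{\left(14,-16 \right)}}{11 \cdot 3 + 13}\right) = 475 \left(- \frac{575}{69} + \frac{2 \cdot 14}{11 \cdot 3 + 13}\right) = 475 \left(\left(-575\right) \frac{1}{69} + \frac{28}{33 + 13}\right) = 475 \left(- \frac{25}{3} + \frac{28}{46}\right) = 475 \left(- \frac{25}{3} + 28 \cdot \frac{1}{46}\right) = 475 \left(- \frac{25}{3} + \frac{14}{23}\right) = 475 \left(- \frac{533}{69}\right) = - \frac{253175}{69}$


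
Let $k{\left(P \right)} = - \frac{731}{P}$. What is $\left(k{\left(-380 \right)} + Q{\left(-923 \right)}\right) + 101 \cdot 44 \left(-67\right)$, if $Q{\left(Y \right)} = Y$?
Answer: $- \frac{113494249}{380} \approx -2.9867 \cdot 10^{5}$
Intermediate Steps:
$\left(k{\left(-380 \right)} + Q{\left(-923 \right)}\right) + 101 \cdot 44 \left(-67\right) = \left(- \frac{731}{-380} - 923\right) + 101 \cdot 44 \left(-67\right) = \left(\left(-731\right) \left(- \frac{1}{380}\right) - 923\right) + 4444 \left(-67\right) = \left(\frac{731}{380} - 923\right) - 297748 = - \frac{350009}{380} - 297748 = - \frac{113494249}{380}$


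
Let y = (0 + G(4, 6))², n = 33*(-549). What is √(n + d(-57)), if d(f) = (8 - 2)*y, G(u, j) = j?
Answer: 9*I*√221 ≈ 133.79*I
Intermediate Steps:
n = -18117
y = 36 (y = (0 + 6)² = 6² = 36)
d(f) = 216 (d(f) = (8 - 2)*36 = 6*36 = 216)
√(n + d(-57)) = √(-18117 + 216) = √(-17901) = 9*I*√221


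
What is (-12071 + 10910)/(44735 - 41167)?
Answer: -1161/3568 ≈ -0.32539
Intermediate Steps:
(-12071 + 10910)/(44735 - 41167) = -1161/3568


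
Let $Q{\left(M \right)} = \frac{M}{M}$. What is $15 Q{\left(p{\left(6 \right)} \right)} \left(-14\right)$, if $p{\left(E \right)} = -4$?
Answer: $-210$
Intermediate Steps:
$Q{\left(M \right)} = 1$
$15 Q{\left(p{\left(6 \right)} \right)} \left(-14\right) = 15 \cdot 1 \left(-14\right) = 15 \left(-14\right) = -210$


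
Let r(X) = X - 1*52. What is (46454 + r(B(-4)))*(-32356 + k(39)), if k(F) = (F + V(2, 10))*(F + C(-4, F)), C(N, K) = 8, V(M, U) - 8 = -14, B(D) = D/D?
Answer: -1429444415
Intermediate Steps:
B(D) = 1
V(M, U) = -6 (V(M, U) = 8 - 14 = -6)
r(X) = -52 + X (r(X) = X - 52 = -52 + X)
k(F) = (-6 + F)*(8 + F) (k(F) = (F - 6)*(F + 8) = (-6 + F)*(8 + F))
(46454 + r(B(-4)))*(-32356 + k(39)) = (46454 + (-52 + 1))*(-32356 + (-48 + 39² + 2*39)) = (46454 - 51)*(-32356 + (-48 + 1521 + 78)) = 46403*(-32356 + 1551) = 46403*(-30805) = -1429444415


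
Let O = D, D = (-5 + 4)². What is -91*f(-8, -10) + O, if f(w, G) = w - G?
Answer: -181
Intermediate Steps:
D = 1 (D = (-1)² = 1)
O = 1
-91*f(-8, -10) + O = -91*(-8 - 1*(-10)) + 1 = -91*(-8 + 10) + 1 = -91*2 + 1 = -182 + 1 = -181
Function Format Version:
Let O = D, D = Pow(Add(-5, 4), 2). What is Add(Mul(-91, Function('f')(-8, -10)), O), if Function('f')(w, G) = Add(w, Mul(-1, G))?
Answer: -181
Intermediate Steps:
D = 1 (D = Pow(-1, 2) = 1)
O = 1
Add(Mul(-91, Function('f')(-8, -10)), O) = Add(Mul(-91, Add(-8, Mul(-1, -10))), 1) = Add(Mul(-91, Add(-8, 10)), 1) = Add(Mul(-91, 2), 1) = Add(-182, 1) = -181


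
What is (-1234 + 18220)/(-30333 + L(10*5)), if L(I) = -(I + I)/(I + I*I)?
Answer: -866286/1546985 ≈ -0.55998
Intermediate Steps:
L(I) = -2*I/(I + I**2)
(-1234 + 18220)/(-30333 + L(10*5)) = (-1234 + 18220)/(-30333 - 2/(1 + 10*5)) = 16986/(-30333 - 2/(1 + 50)) = 16986/(-30333 - 2/51) = 16986/(-1546985/51) = 16986*(-51/1546985) = -866286/1546985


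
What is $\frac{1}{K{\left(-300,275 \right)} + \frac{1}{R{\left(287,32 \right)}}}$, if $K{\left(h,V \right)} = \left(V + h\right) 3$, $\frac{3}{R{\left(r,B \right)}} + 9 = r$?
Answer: $\frac{3}{53} \approx 0.056604$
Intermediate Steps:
$R{\left(r,B \right)} = \frac{3}{-9 + r}$
$K{\left(h,V \right)} = 3 V + 3 h$
$\frac{1}{K{\left(-300,275 \right)} + \frac{1}{R{\left(287,32 \right)}}} = \frac{1}{\left(3 \cdot 275 + 3 \left(-300\right)\right) + \frac{1}{3 \frac{1}{-9 + 287}}} = \frac{1}{\left(825 - 900\right) + \frac{1}{3 \cdot \frac{1}{278}}} = \frac{1}{-75 + \frac{1}{3 \cdot \frac{1}{278}}} = \frac{1}{-75 + \frac{1}{\frac{3}{278}}} = \frac{1}{-75 + \frac{278}{3}} = \frac{1}{\frac{53}{3}} = \frac{3}{53}$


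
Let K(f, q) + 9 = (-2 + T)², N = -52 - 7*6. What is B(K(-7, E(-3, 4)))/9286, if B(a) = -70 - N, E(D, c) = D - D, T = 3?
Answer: 12/4643 ≈ 0.0025845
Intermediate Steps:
E(D, c) = 0
N = -94 (N = -52 - 42 = -94)
K(f, q) = -8 (K(f, q) = -9 + (-2 + 3)² = -9 + 1² = -9 + 1 = -8)
B(a) = 24 (B(a) = -70 - 1*(-94) = -70 + 94 = 24)
B(K(-7, E(-3, 4)))/9286 = 24/9286 = 24*(1/9286) = 12/4643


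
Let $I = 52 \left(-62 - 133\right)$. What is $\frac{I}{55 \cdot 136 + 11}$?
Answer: $- \frac{3380}{2497} \approx -1.3536$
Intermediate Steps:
$I = -10140$ ($I = 52 \left(-195\right) = -10140$)
$\frac{I}{55 \cdot 136 + 11} = - \frac{10140}{55 \cdot 136 + 11} = - \frac{10140}{7480 + 11} = - \frac{10140}{7491} = \left(-10140\right) \frac{1}{7491} = - \frac{3380}{2497}$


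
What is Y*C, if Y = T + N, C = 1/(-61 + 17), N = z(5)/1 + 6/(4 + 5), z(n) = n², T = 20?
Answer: -137/132 ≈ -1.0379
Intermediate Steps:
N = 77/3 (N = 5²/1 + 6/(4 + 5) = 25*1 + 6/9 = 25 + 6*(⅑) = 25 + ⅔ = 77/3 ≈ 25.667)
C = -1/44 (C = 1/(-44) = -1/44 ≈ -0.022727)
Y = 137/3 (Y = 20 + 77/3 = 137/3 ≈ 45.667)
Y*C = (137/3)*(-1/44) = -137/132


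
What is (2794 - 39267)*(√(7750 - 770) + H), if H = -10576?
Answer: 385738448 - 72946*√1745 ≈ 3.8269e+8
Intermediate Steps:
(2794 - 39267)*(√(7750 - 770) + H) = (2794 - 39267)*(√(7750 - 770) - 10576) = -36473*(√6980 - 10576) = -36473*(2*√1745 - 10576) = -36473*(-10576 + 2*√1745) = 385738448 - 72946*√1745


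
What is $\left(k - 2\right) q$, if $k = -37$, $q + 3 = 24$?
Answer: $-819$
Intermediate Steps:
$q = 21$ ($q = -3 + 24 = 21$)
$\left(k - 2\right) q = \left(-37 - 2\right) 21 = \left(-39\right) 21 = -819$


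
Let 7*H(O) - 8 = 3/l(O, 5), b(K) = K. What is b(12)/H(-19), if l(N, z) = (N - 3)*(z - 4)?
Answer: 1848/173 ≈ 10.682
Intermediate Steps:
l(N, z) = (-4 + z)*(-3 + N) (l(N, z) = (-3 + N)*(-4 + z) = (-4 + z)*(-3 + N))
H(O) = 8/7 + 3/(7*(-3 + O)) (H(O) = 8/7 + (3/(12 - 4*O - 3*5 + O*5))/7 = 8/7 + (3/(12 - 4*O - 15 + 5*O))/7 = 8/7 + (3/(-3 + O))/7 = 8/7 + 3/(7*(-3 + O)))
b(12)/H(-19) = 12/(((21 - 8*(-19))/(7*(3 - 1*(-19))))) = 12/(((21 + 152)/(7*(3 + 19)))) = 12/(((⅐)*173/22)) = 12/(((⅐)*(1/22)*173)) = 12/(173/154) = 12*(154/173) = 1848/173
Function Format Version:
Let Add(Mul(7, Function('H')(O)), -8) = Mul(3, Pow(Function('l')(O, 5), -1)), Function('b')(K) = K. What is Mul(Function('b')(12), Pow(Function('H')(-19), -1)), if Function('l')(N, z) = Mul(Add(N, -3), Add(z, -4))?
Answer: Rational(1848, 173) ≈ 10.682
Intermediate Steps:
Function('l')(N, z) = Mul(Add(-4, z), Add(-3, N)) (Function('l')(N, z) = Mul(Add(-3, N), Add(-4, z)) = Mul(Add(-4, z), Add(-3, N)))
Function('H')(O) = Add(Rational(8, 7), Mul(Rational(3, 7), Pow(Add(-3, O), -1))) (Function('H')(O) = Add(Rational(8, 7), Mul(Rational(1, 7), Mul(3, Pow(Add(12, Mul(-4, O), Mul(-3, 5), Mul(O, 5)), -1)))) = Add(Rational(8, 7), Mul(Rational(1, 7), Mul(3, Pow(Add(12, Mul(-4, O), -15, Mul(5, O)), -1)))) = Add(Rational(8, 7), Mul(Rational(1, 7), Mul(3, Pow(Add(-3, O), -1)))) = Add(Rational(8, 7), Mul(Rational(3, 7), Pow(Add(-3, O), -1))))
Mul(Function('b')(12), Pow(Function('H')(-19), -1)) = Mul(12, Pow(Mul(Rational(1, 7), Pow(Add(3, Mul(-1, -19)), -1), Add(21, Mul(-8, -19))), -1)) = Mul(12, Pow(Mul(Rational(1, 7), Pow(Add(3, 19), -1), Add(21, 152)), -1)) = Mul(12, Pow(Mul(Rational(1, 7), Pow(22, -1), 173), -1)) = Mul(12, Pow(Mul(Rational(1, 7), Rational(1, 22), 173), -1)) = Mul(12, Pow(Rational(173, 154), -1)) = Mul(12, Rational(154, 173)) = Rational(1848, 173)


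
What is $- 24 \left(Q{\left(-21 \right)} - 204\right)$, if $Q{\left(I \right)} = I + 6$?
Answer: $5256$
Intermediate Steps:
$Q{\left(I \right)} = 6 + I$
$- 24 \left(Q{\left(-21 \right)} - 204\right) = - 24 \left(\left(6 - 21\right) - 204\right) = - 24 \left(-15 - 204\right) = \left(-24\right) \left(-219\right) = 5256$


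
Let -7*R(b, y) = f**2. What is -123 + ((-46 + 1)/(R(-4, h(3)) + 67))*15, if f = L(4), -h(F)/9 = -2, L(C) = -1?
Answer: -6921/52 ≈ -133.10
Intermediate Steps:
h(F) = 18 (h(F) = -9*(-2) = 18)
f = -1
R(b, y) = -1/7 (R(b, y) = -1/7*(-1)**2 = -1/7*1 = -1/7)
-123 + ((-46 + 1)/(R(-4, h(3)) + 67))*15 = -123 + ((-46 + 1)/(-1/7 + 67))*15 = -123 - 45/468/7*15 = -123 - 45*7/468*15 = -123 - 35/52*15 = -123 - 525/52 = -6921/52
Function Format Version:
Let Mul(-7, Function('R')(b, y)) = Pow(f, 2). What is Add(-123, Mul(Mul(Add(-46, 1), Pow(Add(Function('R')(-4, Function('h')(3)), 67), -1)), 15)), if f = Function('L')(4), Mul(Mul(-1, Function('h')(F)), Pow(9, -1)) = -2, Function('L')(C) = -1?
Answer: Rational(-6921, 52) ≈ -133.10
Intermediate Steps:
Function('h')(F) = 18 (Function('h')(F) = Mul(-9, -2) = 18)
f = -1
Function('R')(b, y) = Rational(-1, 7) (Function('R')(b, y) = Mul(Rational(-1, 7), Pow(-1, 2)) = Mul(Rational(-1, 7), 1) = Rational(-1, 7))
Add(-123, Mul(Mul(Add(-46, 1), Pow(Add(Function('R')(-4, Function('h')(3)), 67), -1)), 15)) = Add(-123, Mul(Mul(Add(-46, 1), Pow(Add(Rational(-1, 7), 67), -1)), 15)) = Add(-123, Mul(Mul(-45, Pow(Rational(468, 7), -1)), 15)) = Add(-123, Mul(Mul(-45, Rational(7, 468)), 15)) = Add(-123, Mul(Rational(-35, 52), 15)) = Add(-123, Rational(-525, 52)) = Rational(-6921, 52)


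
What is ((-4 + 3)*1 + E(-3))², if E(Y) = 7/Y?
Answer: 100/9 ≈ 11.111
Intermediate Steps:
((-4 + 3)*1 + E(-3))² = ((-4 + 3)*1 + 7/(-3))² = (-1*1 + 7*(-⅓))² = (-1 - 7/3)² = (-10/3)² = 100/9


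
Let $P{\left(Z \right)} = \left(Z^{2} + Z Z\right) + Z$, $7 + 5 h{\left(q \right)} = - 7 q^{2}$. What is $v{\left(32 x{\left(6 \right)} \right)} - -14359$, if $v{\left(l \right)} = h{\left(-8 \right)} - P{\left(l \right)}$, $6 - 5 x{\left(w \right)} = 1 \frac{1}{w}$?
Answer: $\frac{102988}{9} \approx 11443.0$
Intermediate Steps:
$x{\left(w \right)} = \frac{6}{5} - \frac{1}{5 w}$ ($x{\left(w \right)} = \frac{6}{5} - \frac{1 \frac{1}{w}}{5} = \frac{6}{5} - \frac{1}{5 w}$)
$h{\left(q \right)} = - \frac{7}{5} - \frac{7 q^{2}}{5}$ ($h{\left(q \right)} = - \frac{7}{5} + \frac{\left(-7\right) q^{2}}{5} = - \frac{7}{5} - \frac{7 q^{2}}{5}$)
$P{\left(Z \right)} = Z + 2 Z^{2}$ ($P{\left(Z \right)} = \left(Z^{2} + Z^{2}\right) + Z = 2 Z^{2} + Z = Z + 2 Z^{2}$)
$v{\left(l \right)} = -91 - l \left(1 + 2 l\right)$ ($v{\left(l \right)} = \left(- \frac{7}{5} - \frac{7 \left(-8\right)^{2}}{5}\right) - l \left(1 + 2 l\right) = \left(- \frac{7}{5} - \frac{448}{5}\right) - l \left(1 + 2 l\right) = -91 - l \left(1 + 2 l\right)$)
$v{\left(32 x{\left(6 \right)} \right)} - -14359 = \left(-91 - 32 \frac{-1 + 6 \cdot 6}{5 \cdot 6} \left(1 + 2 \cdot 32 \frac{-1 + 6 \cdot 6}{5 \cdot 6}\right)\right) - -14359 = \left(-91 - 32 \cdot \frac{1}{5} \cdot \frac{1}{6} \left(-1 + 36\right) \left(1 + 2 \cdot 32 \cdot \frac{1}{5} \cdot \frac{1}{6} \left(-1 + 36\right)\right)\right) + 14359 = \left(-91 - 32 \cdot \frac{1}{5} \cdot \frac{1}{6} \cdot 35 \left(1 + 2 \cdot 32 \cdot \frac{1}{5} \cdot \frac{1}{6} \cdot 35\right)\right) + 14359 = \left(-91 - 32 \cdot \frac{7}{6} \left(1 + 2 \cdot 32 \cdot \frac{7}{6}\right)\right) + 14359 = \left(-91 - \frac{112 \left(1 + 2 \cdot \frac{112}{3}\right)}{3}\right) + 14359 = \left(-91 - \frac{112 \left(1 + \frac{224}{3}\right)}{3}\right) + 14359 = \left(-91 - \frac{112}{3} \cdot \frac{227}{3}\right) + 14359 = \left(-91 - \frac{25424}{9}\right) + 14359 = - \frac{26243}{9} + 14359 = \frac{102988}{9}$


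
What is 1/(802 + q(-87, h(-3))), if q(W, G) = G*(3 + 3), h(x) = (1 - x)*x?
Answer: 1/730 ≈ 0.0013699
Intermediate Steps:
h(x) = x*(1 - x)
q(W, G) = 6*G (q(W, G) = G*6 = 6*G)
1/(802 + q(-87, h(-3))) = 1/(802 + 6*(-3*(1 - 1*(-3)))) = 1/(802 + 6*(-3*(1 + 3))) = 1/(802 + 6*(-3*4)) = 1/(802 + 6*(-12)) = 1/(802 - 72) = 1/730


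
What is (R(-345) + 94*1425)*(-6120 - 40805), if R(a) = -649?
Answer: -6255149425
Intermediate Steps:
(R(-345) + 94*1425)*(-6120 - 40805) = (-649 + 94*1425)*(-6120 - 40805) = (-649 + 133950)*(-46925) = 133301*(-46925) = -6255149425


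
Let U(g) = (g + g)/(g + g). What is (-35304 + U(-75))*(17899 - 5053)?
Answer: -453502338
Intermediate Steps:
U(g) = 1 (U(g) = (2*g)/((2*g)) = (2*g)*(1/(2*g)) = 1)
(-35304 + U(-75))*(17899 - 5053) = (-35304 + 1)*(17899 - 5053) = -35303*12846 = -453502338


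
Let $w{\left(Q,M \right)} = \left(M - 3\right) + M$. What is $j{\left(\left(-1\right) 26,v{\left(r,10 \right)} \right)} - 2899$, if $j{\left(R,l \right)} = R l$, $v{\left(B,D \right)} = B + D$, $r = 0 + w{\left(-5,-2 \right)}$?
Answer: $-2977$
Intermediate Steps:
$w{\left(Q,M \right)} = -3 + 2 M$ ($w{\left(Q,M \right)} = \left(-3 + M\right) + M = -3 + 2 M$)
$r = -7$ ($r = 0 + \left(-3 + 2 \left(-2\right)\right) = 0 - 7 = -7$)
$j{\left(\left(-1\right) 26,v{\left(r,10 \right)} \right)} - 2899 = \left(-1\right) 26 \left(-7 + 10\right) - 2899 = \left(-26\right) 3 - 2899 = -78 - 2899 = -2977$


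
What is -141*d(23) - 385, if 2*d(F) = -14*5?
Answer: 4550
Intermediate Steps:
d(F) = -35 (d(F) = (-14*5)/2 = (1/2)*(-70) = -35)
-141*d(23) - 385 = -141*(-35) - 385 = 4935 - 385 = 4550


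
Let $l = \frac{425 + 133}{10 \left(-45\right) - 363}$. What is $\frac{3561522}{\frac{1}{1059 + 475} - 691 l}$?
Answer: $\frac{1480574556708}{197159155} \approx 7509.5$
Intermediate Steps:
$l = - \frac{186}{271}$ ($l = \frac{558}{-450 - 363} = \frac{558}{-813} = 558 \left(- \frac{1}{813}\right) = - \frac{186}{271} \approx -0.68635$)
$\frac{3561522}{\frac{1}{1059 + 475} - 691 l} = \frac{3561522}{\frac{1}{1059 + 475} - - \frac{128526}{271}} = \frac{3561522}{\frac{1}{1534} + \frac{128526}{271}} = \frac{3561522}{\frac{197159155}{415714}} = 3561522 \cdot \frac{415714}{197159155} = \frac{1480574556708}{197159155}$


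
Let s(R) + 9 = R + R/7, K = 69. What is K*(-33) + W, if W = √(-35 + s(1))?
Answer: -2277 + 10*I*√21/7 ≈ -2277.0 + 6.5465*I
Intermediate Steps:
s(R) = -9 + 8*R/7 (s(R) = -9 + (R + R/7) = -9 + 8*R/7)
W = 10*I*√21/7 (W = √(-35 + (-9 + (8/7)*1)) = √(-35 + (-9 + 8/7)) = √(-35 - 55/7) = √(-300/7) = 10*I*√21/7 ≈ 6.5465*I)
K*(-33) + W = 69*(-33) + 10*I*√21/7 = -2277 + 10*I*√21/7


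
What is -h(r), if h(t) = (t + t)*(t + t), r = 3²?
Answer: -324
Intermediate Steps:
r = 9
h(t) = 4*t² (h(t) = (2*t)*(2*t) = 4*t²)
-h(r) = -4*9² = -4*81 = -1*324 = -324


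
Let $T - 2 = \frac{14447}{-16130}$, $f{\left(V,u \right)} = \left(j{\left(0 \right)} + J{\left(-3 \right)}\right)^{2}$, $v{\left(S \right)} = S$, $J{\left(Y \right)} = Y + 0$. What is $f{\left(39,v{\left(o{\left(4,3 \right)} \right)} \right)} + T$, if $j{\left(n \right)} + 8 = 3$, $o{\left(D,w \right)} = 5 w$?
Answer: $\frac{1050133}{16130} \approx 65.104$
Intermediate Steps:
$J{\left(Y \right)} = Y$
$j{\left(n \right)} = -5$ ($j{\left(n \right)} = -8 + 3 = -5$)
$f{\left(V,u \right)} = 64$ ($f{\left(V,u \right)} = \left(-5 - 3\right)^{2} = \left(-8\right)^{2} = 64$)
$T = \frac{17813}{16130}$ ($T = 2 + \frac{14447}{-16130} = 2 + 14447 \left(- \frac{1}{16130}\right) = 2 - \frac{14447}{16130} = \frac{17813}{16130} \approx 1.1043$)
$f{\left(39,v{\left(o{\left(4,3 \right)} \right)} \right)} + T = 64 + \frac{17813}{16130} = \frac{1050133}{16130}$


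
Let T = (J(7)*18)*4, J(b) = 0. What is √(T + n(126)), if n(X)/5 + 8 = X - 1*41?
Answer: √385 ≈ 19.621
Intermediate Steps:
n(X) = -245 + 5*X (n(X) = -40 + 5*(X - 1*41) = -40 + 5*(X - 41) = -40 + 5*(-41 + X) = -40 + (-205 + 5*X) = -245 + 5*X)
T = 0 (T = (0*18)*4 = 0*4 = 0)
√(T + n(126)) = √(0 + (-245 + 5*126)) = √(0 + (-245 + 630)) = √(0 + 385) = √385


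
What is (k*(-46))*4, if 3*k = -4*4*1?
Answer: 2944/3 ≈ 981.33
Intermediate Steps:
k = -16/3 (k = (-4*4*1)/3 = (-16*1)/3 = (⅓)*(-16) = -16/3 ≈ -5.3333)
(k*(-46))*4 = -16/3*(-46)*4 = (736/3)*4 = 2944/3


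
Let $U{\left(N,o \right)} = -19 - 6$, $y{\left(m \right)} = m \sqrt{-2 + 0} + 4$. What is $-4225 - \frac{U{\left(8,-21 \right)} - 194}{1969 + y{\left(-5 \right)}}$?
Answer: $- \frac{5482186396}{1297593} + \frac{365 i \sqrt{2}}{1297593} \approx -4224.9 + 0.0003978 i$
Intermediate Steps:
$y{\left(m \right)} = 4 + i m \sqrt{2}$ ($y{\left(m \right)} = m \sqrt{-2} + 4 = m i \sqrt{2} + 4 = i m \sqrt{2} + 4 = 4 + i m \sqrt{2}$)
$U{\left(N,o \right)} = -25$
$-4225 - \frac{U{\left(8,-21 \right)} - 194}{1969 + y{\left(-5 \right)}} = -4225 - \frac{-25 - 194}{1969 + \left(4 + i \left(-5\right) \sqrt{2}\right)} = -4225 - - \frac{219}{1969 + \left(4 - 5 i \sqrt{2}\right)} = -4225 - - \frac{219}{1973 - 5 i \sqrt{2}} = -4225 + \frac{219}{1973 - 5 i \sqrt{2}}$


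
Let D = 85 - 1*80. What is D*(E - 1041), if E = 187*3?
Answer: -2400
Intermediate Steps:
E = 561
D = 5 (D = 85 - 80 = 5)
D*(E - 1041) = 5*(561 - 1041) = 5*(-480) = -2400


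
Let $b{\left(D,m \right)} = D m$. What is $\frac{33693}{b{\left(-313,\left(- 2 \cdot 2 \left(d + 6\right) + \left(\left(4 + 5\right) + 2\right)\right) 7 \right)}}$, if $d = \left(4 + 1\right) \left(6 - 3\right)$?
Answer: $\frac{33693}{159943} \approx 0.21066$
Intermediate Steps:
$d = 15$ ($d = 5 \cdot 3 = 15$)
$\frac{33693}{b{\left(-313,\left(- 2 \cdot 2 \left(d + 6\right) + \left(\left(4 + 5\right) + 2\right)\right) 7 \right)}} = \frac{33693}{\left(-313\right) \left(- 2 \cdot 2 \left(15 + 6\right) + \left(\left(4 + 5\right) + 2\right)\right) 7} = \frac{33693}{\left(-313\right) \left(- 2 \cdot 2 \cdot 21 + \left(9 + 2\right)\right) 7} = \frac{33693}{\left(-313\right) \left(\left(-2\right) 42 + 11\right) 7} = \frac{33693}{\left(-313\right) \left(-84 + 11\right) 7} = \frac{33693}{\left(-313\right) \left(\left(-73\right) 7\right)} = \frac{33693}{\left(-313\right) \left(-511\right)} = \frac{33693}{159943}$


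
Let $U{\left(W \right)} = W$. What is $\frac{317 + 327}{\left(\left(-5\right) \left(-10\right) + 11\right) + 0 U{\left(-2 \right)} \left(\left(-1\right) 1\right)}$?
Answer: $\frac{644}{61} \approx 10.557$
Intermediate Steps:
$\frac{317 + 327}{\left(\left(-5\right) \left(-10\right) + 11\right) + 0 U{\left(-2 \right)} \left(\left(-1\right) 1\right)} = \frac{317 + 327}{\left(\left(-5\right) \left(-10\right) + 11\right) + 0 \left(-2\right) \left(\left(-1\right) 1\right)} = \frac{644}{\left(50 + 11\right) + 0 \left(-1\right)} = \frac{644}{61 + 0} = \frac{644}{61}$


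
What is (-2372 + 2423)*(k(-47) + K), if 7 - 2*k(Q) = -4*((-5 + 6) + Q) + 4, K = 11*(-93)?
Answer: -113577/2 ≈ -56789.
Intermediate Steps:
K = -1023
k(Q) = 7/2 + 2*Q (k(Q) = 7/2 - (-4*((-5 + 6) + Q) + 4)/2 = 7/2 - (-4*(1 + Q) + 4)/2 = 7/2 - ((-4 - 4*Q) + 4)/2 = 7/2 - (-2)*Q = 7/2 + 2*Q)
(-2372 + 2423)*(k(-47) + K) = (-2372 + 2423)*((7/2 + 2*(-47)) - 1023) = 51*((7/2 - 94) - 1023) = 51*(-181/2 - 1023) = 51*(-2227/2) = -113577/2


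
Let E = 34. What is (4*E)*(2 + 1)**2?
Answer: 1224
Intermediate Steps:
(4*E)*(2 + 1)**2 = (4*34)*(2 + 1)**2 = 136*3**2 = 136*9 = 1224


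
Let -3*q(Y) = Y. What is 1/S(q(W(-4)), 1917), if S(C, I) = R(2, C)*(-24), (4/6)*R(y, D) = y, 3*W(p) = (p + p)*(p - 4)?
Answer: -1/72 ≈ -0.013889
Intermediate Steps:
W(p) = 2*p*(-4 + p)/3 (W(p) = ((p + p)*(p - 4))/3 = ((2*p)*(-4 + p))/3 = (2*p*(-4 + p))/3 = 2*p*(-4 + p)/3)
R(y, D) = 3*y/2
q(Y) = -Y/3
S(C, I) = -72 (S(C, I) = ((3/2)*2)*(-24) = 3*(-24) = -72)
1/S(q(W(-4)), 1917) = 1/(-72) = -1/72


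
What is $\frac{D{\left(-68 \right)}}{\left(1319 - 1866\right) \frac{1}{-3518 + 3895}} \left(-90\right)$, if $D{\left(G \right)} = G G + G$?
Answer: $\frac{154585080}{547} \approx 2.8261 \cdot 10^{5}$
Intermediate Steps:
$D{\left(G \right)} = G + G^{2}$ ($D{\left(G \right)} = G^{2} + G = G + G^{2}$)
$\frac{D{\left(-68 \right)}}{\left(1319 - 1866\right) \frac{1}{-3518 + 3895}} \left(-90\right) = \frac{\left(-68\right) \left(1 - 68\right)}{\left(1319 - 1866\right) \frac{1}{-3518 + 3895}} \left(-90\right) = \frac{\left(-68\right) \left(-67\right)}{\left(-547\right) \frac{1}{377}} \left(-90\right) = \frac{4556}{\left(-547\right) \frac{1}{377}} \left(-90\right) = \frac{4556}{- \frac{547}{377}} \left(-90\right) = 4556 \left(- \frac{377}{547}\right) \left(-90\right) = \left(- \frac{1717612}{547}\right) \left(-90\right) = \frac{154585080}{547}$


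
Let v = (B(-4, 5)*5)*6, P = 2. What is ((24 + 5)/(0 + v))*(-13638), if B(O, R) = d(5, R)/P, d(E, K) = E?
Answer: -131834/25 ≈ -5273.4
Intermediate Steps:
B(O, R) = 5/2
v = 75 (v = ((5/2)*5)*6 = (25/2)*6 = 75)
((24 + 5)/(0 + v))*(-13638) = ((24 + 5)/(0 + 75))*(-13638) = (29/75)*(-13638) = -131834/25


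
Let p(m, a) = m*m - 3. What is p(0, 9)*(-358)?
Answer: 1074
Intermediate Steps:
p(m, a) = -3 + m**2 (p(m, a) = m**2 - 3 = -3 + m**2)
p(0, 9)*(-358) = (-3 + 0**2)*(-358) = (-3 + 0)*(-358) = -3*(-358) = 1074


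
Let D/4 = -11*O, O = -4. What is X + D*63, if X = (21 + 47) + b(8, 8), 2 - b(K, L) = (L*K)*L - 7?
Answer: 10653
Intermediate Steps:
b(K, L) = 9 - K*L² (b(K, L) = 2 - ((L*K)*L - 7) = 2 - ((K*L)*L - 7) = 2 - (K*L² - 7) = 2 - (-7 + K*L²) = 2 + (7 - K*L²) = 9 - K*L²)
X = -435 (X = (21 + 47) + (9 - 1*8*8²) = 68 + (9 - 1*8*64) = 68 + (9 - 512) = 68 - 503 = -435)
D = 176 (D = 4*(-11*(-4)) = 4*44 = 176)
X + D*63 = -435 + 176*63 = -435 + 11088 = 10653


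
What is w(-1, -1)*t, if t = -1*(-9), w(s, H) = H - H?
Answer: 0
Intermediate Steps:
w(s, H) = 0
t = 9
w(-1, -1)*t = 0*9 = 0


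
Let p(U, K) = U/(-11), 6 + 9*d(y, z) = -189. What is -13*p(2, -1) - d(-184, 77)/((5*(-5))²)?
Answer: 9893/4125 ≈ 2.3983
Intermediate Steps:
d(y, z) = -65/3 (d(y, z) = -⅔ + (⅑)*(-189) = -⅔ - 21 = -65/3)
p(U, K) = -U/11 (p(U, K) = U*(-1/11) = -U/11)
-13*p(2, -1) - d(-184, 77)/((5*(-5))²) = -(-13)*2/11 - (-65)/(3*((5*(-5))²)) = -13*(-2/11) - (-65)/(3*((-25)²)) = 26/11 - (-65)/(3*625) = 26/11 - 1*(-13/375) = 26/11 + 13/375 = 9893/4125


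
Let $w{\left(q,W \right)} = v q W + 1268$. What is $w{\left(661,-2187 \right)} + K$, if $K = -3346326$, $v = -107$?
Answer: $151334891$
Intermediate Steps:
$w{\left(q,W \right)} = 1268 - 107 W q$ ($w{\left(q,W \right)} = - 107 q W + 1268 = - 107 W q + 1268 = 1268 - 107 W q$)
$w{\left(661,-2187 \right)} + K = \left(1268 - \left(-234009\right) 661\right) - 3346326 = \left(1268 + 154679949\right) - 3346326 = 154681217 - 3346326 = 151334891$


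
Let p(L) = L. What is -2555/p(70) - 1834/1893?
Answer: -141857/3786 ≈ -37.469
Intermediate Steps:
-2555/p(70) - 1834/1893 = -2555/70 - 1834/1893 = -2555*1/70 - 1834*1/1893 = -73/2 - 1834/1893 = -141857/3786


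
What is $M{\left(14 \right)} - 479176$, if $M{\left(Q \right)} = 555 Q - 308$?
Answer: $-471714$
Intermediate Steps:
$M{\left(Q \right)} = -308 + 555 Q$
$M{\left(14 \right)} - 479176 = \left(-308 + 555 \cdot 14\right) - 479176 = \left(-308 + 7770\right) - 479176 = 7462 - 479176 = -471714$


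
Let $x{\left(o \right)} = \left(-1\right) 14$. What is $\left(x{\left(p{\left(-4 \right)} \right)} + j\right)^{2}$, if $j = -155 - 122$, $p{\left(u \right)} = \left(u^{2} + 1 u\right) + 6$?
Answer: $84681$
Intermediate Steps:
$p{\left(u \right)} = 6 + u + u^{2}$ ($p{\left(u \right)} = \left(u^{2} + u\right) + 6 = \left(u + u^{2}\right) + 6 = 6 + u + u^{2}$)
$x{\left(o \right)} = -14$
$j = -277$ ($j = -155 - 122 = -277$)
$\left(x{\left(p{\left(-4 \right)} \right)} + j\right)^{2} = \left(-14 - 277\right)^{2} = \left(-291\right)^{2} = 84681$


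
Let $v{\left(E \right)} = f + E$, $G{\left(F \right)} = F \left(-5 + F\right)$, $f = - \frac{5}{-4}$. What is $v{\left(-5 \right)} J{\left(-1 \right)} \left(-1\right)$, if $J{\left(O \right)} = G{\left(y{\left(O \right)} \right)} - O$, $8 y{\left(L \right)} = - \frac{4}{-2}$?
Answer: $- \frac{45}{64} \approx -0.70313$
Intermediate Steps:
$f = \frac{5}{4}$ ($f = \left(-5\right) \left(- \frac{1}{4}\right) = \frac{5}{4} \approx 1.25$)
$y{\left(L \right)} = \frac{1}{4}$ ($y{\left(L \right)} = \frac{\left(-4\right) \frac{1}{-2}}{8} = \frac{\left(-4\right) \left(- \frac{1}{2}\right)}{8} = \frac{1}{8} \cdot 2 = \frac{1}{4}$)
$J{\left(O \right)} = - \frac{19}{16} - O$ ($J{\left(O \right)} = \frac{-5 + \frac{1}{4}}{4} - O = \frac{1}{4} \left(- \frac{19}{4}\right) - O = - \frac{19}{16} - O$)
$v{\left(E \right)} = \frac{5}{4} + E$
$v{\left(-5 \right)} J{\left(-1 \right)} \left(-1\right) = \left(\frac{5}{4} - 5\right) \left(- \frac{19}{16} - -1\right) \left(-1\right) = - \frac{15 \left(- \frac{19}{16} + 1\right)}{4} \left(-1\right) = \left(- \frac{15}{4}\right) \left(- \frac{3}{16}\right) \left(-1\right) = \frac{45}{64} \left(-1\right) = - \frac{45}{64}$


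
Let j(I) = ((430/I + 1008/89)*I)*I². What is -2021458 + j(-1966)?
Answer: -7511948259210/89 ≈ -8.4404e+10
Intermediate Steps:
j(I) = I³*(1008/89 + 430/I) (j(I) = ((430/I + 1008*(1/89))*I)*I² = ((430/I + 1008/89)*I)*I² = ((1008/89 + 430/I)*I)*I² = (I*(1008/89 + 430/I))*I² = I³*(1008/89 + 430/I))
-2021458 + j(-1966) = -2021458 + (-1966)²*(430 + (1008/89)*(-1966)) = -2021458 + 3865156*(430 - 1981728/89) = -2021458 + 3865156*(-1943458/89) = -2021458 - 7511768349448/89 = -7511948259210/89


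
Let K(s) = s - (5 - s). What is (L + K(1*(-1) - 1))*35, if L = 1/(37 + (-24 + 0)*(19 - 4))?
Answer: -101780/323 ≈ -315.11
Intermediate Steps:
L = -1/323 (L = 1/(37 - 24*15) = 1/(37 - 360) = 1/(-323) = -1/323 ≈ -0.0030960)
K(s) = -5 + 2*s (K(s) = s + (-5 + s) = -5 + 2*s)
(L + K(1*(-1) - 1))*35 = (-1/323 + (-5 + 2*(1*(-1) - 1)))*35 = (-1/323 + (-5 + 2*(-1 - 1)))*35 = (-1/323 + (-5 + 2*(-2)))*35 = (-1/323 + (-5 - 4))*35 = (-1/323 - 9)*35 = -2908/323*35 = -101780/323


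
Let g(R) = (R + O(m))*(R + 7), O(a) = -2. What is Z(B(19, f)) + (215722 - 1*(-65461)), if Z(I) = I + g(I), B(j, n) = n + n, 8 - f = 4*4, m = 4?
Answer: 281329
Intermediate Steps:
f = -8 (f = 8 - 4*4 = 8 - 1*16 = 8 - 16 = -8)
g(R) = (-2 + R)*(7 + R) (g(R) = (R - 2)*(R + 7) = (-2 + R)*(7 + R))
B(j, n) = 2*n
Z(I) = -14 + I² + 6*I (Z(I) = I + (-14 + I² + 5*I) = -14 + I² + 6*I)
Z(B(19, f)) + (215722 - 1*(-65461)) = (-14 + (2*(-8))² + 6*(2*(-8))) + (215722 - 1*(-65461)) = (-14 + (-16)² + 6*(-16)) + (215722 + 65461) = (-14 + 256 - 96) + 281183 = 146 + 281183 = 281329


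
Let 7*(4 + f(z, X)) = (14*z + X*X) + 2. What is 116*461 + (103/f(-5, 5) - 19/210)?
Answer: 797174401/14910 ≈ 53466.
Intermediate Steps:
f(z, X) = -26/7 + 2*z + X²/7 (f(z, X) = -4 + ((14*z + X*X) + 2)/7 = -4 + ((14*z + X²) + 2)/7 = -4 + ((X² + 14*z) + 2)/7 = -4 + (2 + X² + 14*z)/7 = -4 + (2/7 + 2*z + X²/7) = -26/7 + 2*z + X²/7)
116*461 + (103/f(-5, 5) - 19/210) = 116*461 + (103/(-26/7 + 2*(-5) + (⅐)*5²) - 19/210) = 53476 + (103/(-26/7 - 10 + (⅐)*25) - 19*1/210) = 53476 + (103/(-26/7 - 10 + 25/7) - 19/210) = 53476 + (103/(-71/7) - 19/210) = 53476 + (103*(-7/71) - 19/210) = 53476 + (-721/71 - 19/210) = 53476 - 152759/14910 = 797174401/14910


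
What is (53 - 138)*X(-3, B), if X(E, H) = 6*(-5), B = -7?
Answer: 2550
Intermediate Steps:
X(E, H) = -30
(53 - 138)*X(-3, B) = (53 - 138)*(-30) = -85*(-30) = 2550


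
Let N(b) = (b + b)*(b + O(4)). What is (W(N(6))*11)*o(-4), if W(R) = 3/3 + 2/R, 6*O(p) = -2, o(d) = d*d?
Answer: 3080/17 ≈ 181.18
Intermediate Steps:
o(d) = d²
O(p) = -⅓ (O(p) = (⅙)*(-2) = -⅓)
N(b) = 2*b*(-⅓ + b) (N(b) = (b + b)*(b - ⅓) = (2*b)*(-⅓ + b) = 2*b*(-⅓ + b))
W(R) = 1 + 2/R (W(R) = 3*(⅓) + 2/R = 1 + 2/R)
(W(N(6))*11)*o(-4) = (((2 + (⅔)*6*(-1 + 3*6))/(((⅔)*6*(-1 + 3*6))))*11)*(-4)² = (((2 + (⅔)*6*(-1 + 18))/(((⅔)*6*(-1 + 18))))*11)*16 = (((2 + (⅔)*6*17)/(((⅔)*6*17)))*11)*16 = (((2 + 68)/68)*11)*16 = (((1/68)*70)*11)*16 = ((35/34)*11)*16 = (385/34)*16 = 3080/17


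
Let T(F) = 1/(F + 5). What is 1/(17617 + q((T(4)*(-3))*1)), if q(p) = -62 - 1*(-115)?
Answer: 1/17670 ≈ 5.6593e-5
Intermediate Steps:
T(F) = 1/(5 + F)
q(p) = 53 (q(p) = -62 + 115 = 53)
1/(17617 + q((T(4)*(-3))*1)) = 1/(17617 + 53) = 1/17670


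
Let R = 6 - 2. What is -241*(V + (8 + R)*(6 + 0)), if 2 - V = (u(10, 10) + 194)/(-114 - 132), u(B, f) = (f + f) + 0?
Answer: -2219369/123 ≈ -18044.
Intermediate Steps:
u(B, f) = 2*f (u(B, f) = 2*f + 0 = 2*f)
R = 4
V = 353/123 (V = 2 - (2*10 + 194)/(-114 - 132) = 2 - (20 + 194)/(-246) = 2 - 214*(-1)/246 = 2 - 1*(-107/123) = 2 + 107/123 = 353/123 ≈ 2.8699)
-241*(V + (8 + R)*(6 + 0)) = -241*(353/123 + (8 + 4)*(6 + 0)) = -241*(353/123 + 12*6) = -241*(353/123 + 72) = -241*9209/123 = -2219369/123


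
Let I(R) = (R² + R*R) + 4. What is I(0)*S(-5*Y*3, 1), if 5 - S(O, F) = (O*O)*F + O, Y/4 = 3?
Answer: -128860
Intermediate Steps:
Y = 12 (Y = 4*3 = 12)
I(R) = 4 + 2*R² (I(R) = (R² + R²) + 4 = 2*R² + 4 = 4 + 2*R²)
S(O, F) = 5 - O - F*O² (S(O, F) = 5 - ((O*O)*F + O) = 5 - (O²*F + O) = 5 - (F*O² + O) = 5 - (O + F*O²) = 5 + (-O - F*O²) = 5 - O - F*O²)
I(0)*S(-5*Y*3, 1) = (4 + 2*0²)*(5 - (-5*12)*3 - 1*1*(-5*12*3)²) = (4 + 2*0)*(5 - (-60)*3 - 1*1*(-60*3)²) = (4 + 0)*(5 - 1*(-180) - 1*1*(-180)²) = 4*(5 + 180 - 1*1*32400) = 4*(5 + 180 - 32400) = 4*(-32215) = -128860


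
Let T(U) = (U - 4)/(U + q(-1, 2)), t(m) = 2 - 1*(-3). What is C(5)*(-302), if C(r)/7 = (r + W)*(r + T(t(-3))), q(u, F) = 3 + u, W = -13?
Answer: 86976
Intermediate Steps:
t(m) = 5 (t(m) = 2 + 3 = 5)
T(U) = (-4 + U)/(2 + U) (T(U) = (U - 4)/(U + (3 - 1)) = (-4 + U)/(U + 2) = (-4 + U)/(2 + U))
C(r) = 7*(-13 + r)*(⅐ + r) (C(r) = 7*((r - 13)*(r + (-4 + 5)/(2 + 5))) = 7*((-13 + r)*(r + 1/7)) = 7*((-13 + r)*(r + (⅐)*1)) = 7*((-13 + r)*(r + ⅐)) = 7*((-13 + r)*(⅐ + r)) = 7*(-13 + r)*(⅐ + r))
C(5)*(-302) = (-13 - 90*5 + 7*5²)*(-302) = (-13 - 450 + 7*25)*(-302) = (-13 - 450 + 175)*(-302) = -288*(-302) = 86976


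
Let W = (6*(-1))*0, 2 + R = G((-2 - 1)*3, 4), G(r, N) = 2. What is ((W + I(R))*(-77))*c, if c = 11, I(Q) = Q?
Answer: 0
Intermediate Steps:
R = 0 (R = -2 + 2 = 0)
W = 0 (W = -6*0 = 0)
((W + I(R))*(-77))*c = ((0 + 0)*(-77))*11 = (0*(-77))*11 = 0*11 = 0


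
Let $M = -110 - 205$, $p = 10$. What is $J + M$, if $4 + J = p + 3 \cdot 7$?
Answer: $-288$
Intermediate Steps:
$J = 27$ ($J = -4 + \left(10 + 3 \cdot 7\right) = -4 + \left(10 + 21\right) = -4 + 31 = 27$)
$M = -315$ ($M = -110 - 205 = -315$)
$J + M = 27 - 315 = -288$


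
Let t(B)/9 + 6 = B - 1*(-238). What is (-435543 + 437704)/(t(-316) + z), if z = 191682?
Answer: 2161/190926 ≈ 0.011319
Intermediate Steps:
t(B) = 2088 + 9*B (t(B) = -54 + 9*(B - 1*(-238)) = -54 + 9*(B + 238) = -54 + 9*(238 + B) = -54 + (2142 + 9*B) = 2088 + 9*B)
(-435543 + 437704)/(t(-316) + z) = (-435543 + 437704)/((2088 + 9*(-316)) + 191682) = 2161/((2088 - 2844) + 191682) = 2161/(-756 + 191682) = 2161/190926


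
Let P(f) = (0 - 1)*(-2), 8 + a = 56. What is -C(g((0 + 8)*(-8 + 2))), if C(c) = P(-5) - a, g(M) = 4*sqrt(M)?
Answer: 46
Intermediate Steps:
a = 48 (a = -8 + 56 = 48)
P(f) = 2 (P(f) = -1*(-2) = 2)
C(c) = -46 (C(c) = 2 - 1*48 = 2 - 48 = -46)
-C(g((0 + 8)*(-8 + 2))) = -1*(-46) = 46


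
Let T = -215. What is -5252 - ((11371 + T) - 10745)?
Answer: -5663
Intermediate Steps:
-5252 - ((11371 + T) - 10745) = -5252 - ((11371 - 215) - 10745) = -5252 - (11156 - 10745) = -5252 - 1*411 = -5252 - 411 = -5663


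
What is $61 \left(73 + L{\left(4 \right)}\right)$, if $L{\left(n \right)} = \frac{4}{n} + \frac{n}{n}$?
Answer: $4575$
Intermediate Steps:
$L{\left(n \right)} = 1 + \frac{4}{n}$ ($L{\left(n \right)} = \frac{4}{n} + 1 = 1 + \frac{4}{n}$)
$61 \left(73 + L{\left(4 \right)}\right) = 61 \left(73 + \frac{4 + 4}{4}\right) = 61 \left(73 + \frac{1}{4} \cdot 8\right) = 61 \left(73 + 2\right) = 61 \cdot 75 = 4575$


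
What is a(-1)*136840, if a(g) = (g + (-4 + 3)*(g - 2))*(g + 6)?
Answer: 1368400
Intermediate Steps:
a(g) = 12 + 2*g (a(g) = (g - (-2 + g))*(6 + g) = (g + (2 - g))*(6 + g) = 2*(6 + g) = 12 + 2*g)
a(-1)*136840 = (12 + 2*(-1))*136840 = (12 - 2)*136840 = 10*136840 = 1368400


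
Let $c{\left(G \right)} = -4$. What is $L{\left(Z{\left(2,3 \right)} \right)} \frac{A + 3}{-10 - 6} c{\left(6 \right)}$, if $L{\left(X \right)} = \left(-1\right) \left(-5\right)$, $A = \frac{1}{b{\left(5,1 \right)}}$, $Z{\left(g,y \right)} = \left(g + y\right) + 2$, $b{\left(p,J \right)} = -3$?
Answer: $\frac{10}{3} \approx 3.3333$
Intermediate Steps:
$Z{\left(g,y \right)} = 2 + g + y$
$A = - \frac{1}{3}$ ($A = \frac{1}{-3} = - \frac{1}{3} \approx -0.33333$)
$L{\left(X \right)} = 5$
$L{\left(Z{\left(2,3 \right)} \right)} \frac{A + 3}{-10 - 6} c{\left(6 \right)} = 5 \frac{- \frac{1}{3} + 3}{-10 - 6} \left(-4\right) = 5 \frac{8}{3 \left(-16\right)} \left(-4\right) = 5 \cdot \frac{8}{3} \left(- \frac{1}{16}\right) \left(-4\right) = 5 \left(- \frac{1}{6}\right) \left(-4\right) = \left(- \frac{5}{6}\right) \left(-4\right) = \frac{10}{3}$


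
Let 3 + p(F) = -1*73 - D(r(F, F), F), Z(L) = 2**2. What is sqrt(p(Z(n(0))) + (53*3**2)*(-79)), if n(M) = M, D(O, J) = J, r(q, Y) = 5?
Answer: I*sqrt(37763) ≈ 194.33*I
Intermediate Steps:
Z(L) = 4
p(F) = -76 - F (p(F) = -3 + (-1*73 - F) = -3 + (-73 - F) = -76 - F)
sqrt(p(Z(n(0))) + (53*3**2)*(-79)) = sqrt((-76 - 1*4) + (53*3**2)*(-79)) = sqrt((-76 - 4) + (53*9)*(-79)) = sqrt(-80 + 477*(-79)) = sqrt(-80 - 37683) = sqrt(-37763) = I*sqrt(37763)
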